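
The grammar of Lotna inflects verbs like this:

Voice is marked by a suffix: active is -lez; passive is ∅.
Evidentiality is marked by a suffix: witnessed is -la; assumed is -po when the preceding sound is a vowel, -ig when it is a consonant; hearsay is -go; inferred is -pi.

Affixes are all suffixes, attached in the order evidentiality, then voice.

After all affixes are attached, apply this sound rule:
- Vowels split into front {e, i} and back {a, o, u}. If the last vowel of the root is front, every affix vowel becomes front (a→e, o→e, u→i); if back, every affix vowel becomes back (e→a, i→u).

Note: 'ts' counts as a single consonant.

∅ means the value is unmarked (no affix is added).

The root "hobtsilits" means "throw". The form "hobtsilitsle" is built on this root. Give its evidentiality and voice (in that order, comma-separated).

Segment: hobtsilits-la.
evidentiality: -la → witnessed.
voice: ∅ → passive.

witnessed, passive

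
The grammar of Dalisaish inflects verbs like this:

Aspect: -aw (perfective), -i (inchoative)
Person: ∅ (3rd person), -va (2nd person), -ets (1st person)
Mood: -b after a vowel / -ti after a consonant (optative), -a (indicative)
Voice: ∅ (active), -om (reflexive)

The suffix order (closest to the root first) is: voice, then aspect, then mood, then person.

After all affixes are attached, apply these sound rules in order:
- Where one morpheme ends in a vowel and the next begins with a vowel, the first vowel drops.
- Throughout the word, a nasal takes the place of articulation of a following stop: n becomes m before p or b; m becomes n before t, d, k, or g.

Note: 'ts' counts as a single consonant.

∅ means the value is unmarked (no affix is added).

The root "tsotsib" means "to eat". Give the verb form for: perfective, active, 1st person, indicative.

voice = active: zero marking, form stays tsotsib.
Attach aspect perfective -aw → tsotsibaw.
Attach mood indicative -a → tsotsibawa.
Attach person 1st person -ets → tsotsibawaets.
Apply vowel deletion: tsotsibawaets → tsotsibawets.
Nasal assimilation: no change.

tsotsibawets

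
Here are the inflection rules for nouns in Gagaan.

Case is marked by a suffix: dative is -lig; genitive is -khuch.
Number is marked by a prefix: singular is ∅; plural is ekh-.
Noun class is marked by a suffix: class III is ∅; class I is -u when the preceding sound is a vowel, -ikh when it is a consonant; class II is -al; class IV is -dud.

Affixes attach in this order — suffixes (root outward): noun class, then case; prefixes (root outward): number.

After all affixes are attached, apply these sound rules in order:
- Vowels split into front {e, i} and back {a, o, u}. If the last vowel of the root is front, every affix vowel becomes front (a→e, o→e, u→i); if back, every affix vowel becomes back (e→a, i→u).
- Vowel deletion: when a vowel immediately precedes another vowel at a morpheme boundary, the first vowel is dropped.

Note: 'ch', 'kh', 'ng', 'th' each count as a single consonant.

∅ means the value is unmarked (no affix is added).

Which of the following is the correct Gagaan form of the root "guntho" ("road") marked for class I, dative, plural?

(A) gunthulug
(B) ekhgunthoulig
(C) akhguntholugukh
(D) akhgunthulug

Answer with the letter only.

D

Attach number plural ekh- → ekhguntho.
Attach noun class class I -u (after vowel 'o') → ekhgunthou.
Attach case dative -lig → ekhgunthoulig.
Apply vowel harmony: ekhgunthoulig → akhgunthoulug.
Apply vowel deletion: akhgunthoulug → akhgunthulug.
So the correct form is akhgunthulug, option (D).
(C) akhguntholugukh is wrong: it has the affixes in the wrong order.
(B) ekhgunthoulig is wrong: it fails to apply the sound rule(s).
(A) gunthulug is wrong: it uses singular instead of plural for number.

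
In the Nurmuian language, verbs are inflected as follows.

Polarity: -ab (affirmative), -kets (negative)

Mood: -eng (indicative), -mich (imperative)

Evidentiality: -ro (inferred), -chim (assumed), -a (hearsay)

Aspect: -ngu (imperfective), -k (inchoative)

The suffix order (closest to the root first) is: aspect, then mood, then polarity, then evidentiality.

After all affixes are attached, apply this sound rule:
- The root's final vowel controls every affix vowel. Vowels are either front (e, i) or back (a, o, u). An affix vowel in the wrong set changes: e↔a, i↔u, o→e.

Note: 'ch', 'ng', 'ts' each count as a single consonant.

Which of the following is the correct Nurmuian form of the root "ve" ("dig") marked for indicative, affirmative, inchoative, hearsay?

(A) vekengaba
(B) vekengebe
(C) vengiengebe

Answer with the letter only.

B

Attach aspect inchoative -k → vek.
Attach mood indicative -eng → vekeng.
Attach polarity affirmative -ab → vekengab.
Attach evidentiality hearsay -a → vekengaba.
Apply vowel harmony: vekengaba → vekengebe.
So the correct form is vekengebe, option (B).
(C) vengiengebe is wrong: it uses imperfective instead of inchoative for aspect.
(A) vekengaba is wrong: it fails to apply the sound rule(s).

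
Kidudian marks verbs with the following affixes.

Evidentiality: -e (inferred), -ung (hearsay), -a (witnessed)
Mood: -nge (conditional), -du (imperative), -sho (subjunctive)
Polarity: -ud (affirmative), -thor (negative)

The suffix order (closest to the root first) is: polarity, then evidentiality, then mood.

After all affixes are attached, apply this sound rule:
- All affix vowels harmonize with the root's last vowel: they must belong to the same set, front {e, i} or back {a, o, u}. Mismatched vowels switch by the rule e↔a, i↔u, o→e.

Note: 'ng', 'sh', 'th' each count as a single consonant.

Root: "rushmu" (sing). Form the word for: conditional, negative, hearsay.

rushmuthorungnga

Attach polarity negative -thor → rushmuthor.
Attach evidentiality hearsay -ung → rushmuthorung.
Attach mood conditional -nge → rushmuthorungnge.
Apply vowel harmony: rushmuthorungnge → rushmuthorungnga.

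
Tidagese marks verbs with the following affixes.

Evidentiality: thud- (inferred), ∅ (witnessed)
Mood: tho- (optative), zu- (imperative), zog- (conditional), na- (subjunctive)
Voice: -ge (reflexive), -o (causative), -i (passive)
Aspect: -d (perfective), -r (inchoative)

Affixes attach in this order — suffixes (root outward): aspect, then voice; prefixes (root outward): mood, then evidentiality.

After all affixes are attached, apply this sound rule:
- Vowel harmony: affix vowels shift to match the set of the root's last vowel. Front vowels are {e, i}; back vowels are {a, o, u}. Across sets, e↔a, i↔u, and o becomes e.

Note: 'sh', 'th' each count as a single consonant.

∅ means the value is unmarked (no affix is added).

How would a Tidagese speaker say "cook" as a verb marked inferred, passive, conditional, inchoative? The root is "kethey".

thidzegketheyri

Attach mood conditional zog- → zogkethey.
Attach aspect inchoative -r → zogketheyr.
Attach voice passive -i → zogketheyri.
Attach evidentiality inferred thud- → thudzogketheyri.
Apply vowel harmony: thudzogketheyri → thidzegketheyri.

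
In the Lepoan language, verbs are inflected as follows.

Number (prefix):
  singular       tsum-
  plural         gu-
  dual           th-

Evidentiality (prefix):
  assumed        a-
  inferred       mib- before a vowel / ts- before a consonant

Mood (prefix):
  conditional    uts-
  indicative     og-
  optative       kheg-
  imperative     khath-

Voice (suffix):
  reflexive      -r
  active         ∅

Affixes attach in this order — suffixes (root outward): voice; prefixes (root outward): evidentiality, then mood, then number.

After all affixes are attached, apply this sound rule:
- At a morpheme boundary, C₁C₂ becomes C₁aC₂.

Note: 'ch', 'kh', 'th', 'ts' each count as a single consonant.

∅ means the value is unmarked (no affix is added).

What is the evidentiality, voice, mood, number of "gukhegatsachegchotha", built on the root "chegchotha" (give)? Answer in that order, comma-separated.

inferred, active, optative, plural

Segment: gu-kheg-ts-chegchotha.
evidentiality: mib/ts- → inferred.
voice: ∅ → active.
mood: kheg- → optative.
number: gu- → plural.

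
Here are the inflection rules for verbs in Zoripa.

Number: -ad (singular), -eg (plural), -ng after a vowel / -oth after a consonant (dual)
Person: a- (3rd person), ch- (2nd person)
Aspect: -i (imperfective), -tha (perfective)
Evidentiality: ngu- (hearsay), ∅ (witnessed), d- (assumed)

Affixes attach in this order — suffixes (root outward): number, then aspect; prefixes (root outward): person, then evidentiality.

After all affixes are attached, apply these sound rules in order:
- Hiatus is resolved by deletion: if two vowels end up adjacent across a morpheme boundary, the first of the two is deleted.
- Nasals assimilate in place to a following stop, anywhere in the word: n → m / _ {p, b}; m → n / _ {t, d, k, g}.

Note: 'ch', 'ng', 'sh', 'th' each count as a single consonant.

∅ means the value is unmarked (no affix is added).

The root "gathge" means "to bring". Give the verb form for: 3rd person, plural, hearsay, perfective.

ngagathgegtha

Attach person 3rd person a- → agathge.
Attach evidentiality hearsay ngu- → nguagathge.
Attach number plural -eg → nguagathgeeg.
Attach aspect perfective -tha → nguagathgeegtha.
Apply vowel deletion: nguagathgeegtha → ngagathgegtha.
Nasal assimilation: no change.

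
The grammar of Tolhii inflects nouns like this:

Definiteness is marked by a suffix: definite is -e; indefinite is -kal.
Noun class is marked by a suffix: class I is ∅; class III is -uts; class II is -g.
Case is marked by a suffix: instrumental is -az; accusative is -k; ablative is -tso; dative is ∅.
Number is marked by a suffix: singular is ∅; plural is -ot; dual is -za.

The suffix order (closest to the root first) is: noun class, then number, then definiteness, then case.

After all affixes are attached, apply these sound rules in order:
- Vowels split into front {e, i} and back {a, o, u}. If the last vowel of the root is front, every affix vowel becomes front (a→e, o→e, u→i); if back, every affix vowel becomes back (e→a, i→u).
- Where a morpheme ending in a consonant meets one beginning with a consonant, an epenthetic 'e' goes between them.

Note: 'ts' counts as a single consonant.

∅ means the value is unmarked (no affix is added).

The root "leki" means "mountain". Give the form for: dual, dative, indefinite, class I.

noun class = class I: zero marking, form stays leki.
Attach number dual -za → lekiza.
Attach definiteness indefinite -kal → lekizakal.
case = dative: zero marking, form stays lekizakal.
Apply vowel harmony: lekizakal → lekizekel.
Epenthesis: no change.

lekizekel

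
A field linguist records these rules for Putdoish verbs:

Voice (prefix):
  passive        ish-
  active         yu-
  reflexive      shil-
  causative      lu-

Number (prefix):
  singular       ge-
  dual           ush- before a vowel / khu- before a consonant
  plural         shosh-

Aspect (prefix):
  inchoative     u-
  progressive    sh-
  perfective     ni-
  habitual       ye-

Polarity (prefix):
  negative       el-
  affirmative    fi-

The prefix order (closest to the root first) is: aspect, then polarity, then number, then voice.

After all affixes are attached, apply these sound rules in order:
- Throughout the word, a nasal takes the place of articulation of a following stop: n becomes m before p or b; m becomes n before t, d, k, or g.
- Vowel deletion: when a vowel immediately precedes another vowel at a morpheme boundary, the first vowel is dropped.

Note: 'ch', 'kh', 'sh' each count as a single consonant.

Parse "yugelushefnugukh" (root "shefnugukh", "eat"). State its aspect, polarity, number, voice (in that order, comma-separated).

inchoative, negative, singular, active

Segment: yu-ge-el-u-shefnugukh.
aspect: u- → inchoative.
polarity: el- → negative.
number: ge- → singular.
voice: yu- → active.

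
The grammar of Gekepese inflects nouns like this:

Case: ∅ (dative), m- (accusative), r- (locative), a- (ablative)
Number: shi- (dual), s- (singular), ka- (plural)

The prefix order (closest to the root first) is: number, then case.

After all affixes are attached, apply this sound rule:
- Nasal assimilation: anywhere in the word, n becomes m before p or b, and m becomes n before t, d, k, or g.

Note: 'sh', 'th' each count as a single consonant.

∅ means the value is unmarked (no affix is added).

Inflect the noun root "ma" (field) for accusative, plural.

Attach number plural ka- → kama.
Attach case accusative m- → mkama.
Apply nasal assimilation: mkama → nkama.

nkama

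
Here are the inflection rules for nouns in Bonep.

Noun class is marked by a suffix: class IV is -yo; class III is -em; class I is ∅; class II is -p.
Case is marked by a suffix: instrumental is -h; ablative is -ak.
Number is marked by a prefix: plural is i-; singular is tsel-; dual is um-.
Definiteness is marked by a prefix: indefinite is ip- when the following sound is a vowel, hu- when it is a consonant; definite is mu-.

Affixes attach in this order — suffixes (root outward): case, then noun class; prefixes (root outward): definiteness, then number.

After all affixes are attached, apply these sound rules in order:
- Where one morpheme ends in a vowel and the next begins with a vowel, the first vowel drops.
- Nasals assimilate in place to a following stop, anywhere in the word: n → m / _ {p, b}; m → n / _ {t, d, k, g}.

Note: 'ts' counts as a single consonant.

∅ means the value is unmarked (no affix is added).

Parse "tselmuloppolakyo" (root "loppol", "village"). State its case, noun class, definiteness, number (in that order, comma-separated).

ablative, class IV, definite, singular

Segment: tsel-mu-loppol-ak-yo.
case: -ak → ablative.
noun class: -yo → class IV.
definiteness: mu- → definite.
number: tsel- → singular.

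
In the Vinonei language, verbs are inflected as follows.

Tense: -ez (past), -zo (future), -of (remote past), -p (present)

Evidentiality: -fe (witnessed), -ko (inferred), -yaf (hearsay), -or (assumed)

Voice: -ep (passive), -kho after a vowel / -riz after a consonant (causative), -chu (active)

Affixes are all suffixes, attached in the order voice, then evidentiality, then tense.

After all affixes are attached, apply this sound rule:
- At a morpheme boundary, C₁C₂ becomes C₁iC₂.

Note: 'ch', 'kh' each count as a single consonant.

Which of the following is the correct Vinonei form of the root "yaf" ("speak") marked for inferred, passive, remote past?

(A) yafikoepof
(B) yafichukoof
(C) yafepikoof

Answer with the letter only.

C

Attach voice passive -ep → yafep.
Attach evidentiality inferred -ko → yafepko.
Attach tense remote past -of → yafepkoof.
Apply epenthesis: yafepkoof → yafepikoof.
So the correct form is yafepikoof, option (C).
(A) yafikoepof is wrong: it has the affixes in the wrong order.
(B) yafichukoof is wrong: it uses active instead of passive for voice.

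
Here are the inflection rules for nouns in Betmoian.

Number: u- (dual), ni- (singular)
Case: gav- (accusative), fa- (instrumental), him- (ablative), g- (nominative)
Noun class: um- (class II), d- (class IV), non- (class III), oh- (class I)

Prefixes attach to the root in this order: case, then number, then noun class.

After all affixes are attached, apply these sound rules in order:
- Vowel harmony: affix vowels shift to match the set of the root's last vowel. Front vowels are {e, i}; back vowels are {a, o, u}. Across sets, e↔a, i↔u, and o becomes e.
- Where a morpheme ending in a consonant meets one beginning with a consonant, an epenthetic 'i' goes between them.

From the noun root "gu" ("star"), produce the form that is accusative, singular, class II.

Attach case accusative gav- → gavgu.
Attach number singular ni- → nigavgu.
Attach noun class class II um- → umnigavgu.
Apply vowel harmony: umnigavgu → umnugavgu.
Apply epenthesis: umnugavgu → uminugavigu.

uminugavigu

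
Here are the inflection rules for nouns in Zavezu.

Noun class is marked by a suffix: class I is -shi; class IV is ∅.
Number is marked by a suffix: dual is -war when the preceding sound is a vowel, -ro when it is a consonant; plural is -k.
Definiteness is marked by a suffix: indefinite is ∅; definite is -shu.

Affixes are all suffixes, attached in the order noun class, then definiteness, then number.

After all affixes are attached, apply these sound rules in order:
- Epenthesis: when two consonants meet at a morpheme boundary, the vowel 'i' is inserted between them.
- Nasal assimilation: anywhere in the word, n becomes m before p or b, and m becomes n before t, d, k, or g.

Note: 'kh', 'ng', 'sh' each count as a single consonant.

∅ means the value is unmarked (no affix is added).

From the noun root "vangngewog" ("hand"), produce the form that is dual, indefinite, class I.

Attach noun class class I -shi → vangngewogshi.
definiteness = indefinite: zero marking, form stays vangngewogshi.
Attach number dual -war (after vowel 'i') → vangngewogshiwar.
Apply epenthesis: vangngewogshiwar → vangngewogishiwar.
Nasal assimilation: no change.

vangngewogishiwar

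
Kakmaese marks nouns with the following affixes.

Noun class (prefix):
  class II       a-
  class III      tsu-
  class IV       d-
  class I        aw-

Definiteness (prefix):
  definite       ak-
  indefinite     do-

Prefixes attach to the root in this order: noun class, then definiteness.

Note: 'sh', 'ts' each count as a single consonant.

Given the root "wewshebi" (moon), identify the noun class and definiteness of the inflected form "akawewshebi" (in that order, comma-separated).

class II, definite

Segment: ak-a-wewshebi.
noun class: a- → class II.
definiteness: ak- → definite.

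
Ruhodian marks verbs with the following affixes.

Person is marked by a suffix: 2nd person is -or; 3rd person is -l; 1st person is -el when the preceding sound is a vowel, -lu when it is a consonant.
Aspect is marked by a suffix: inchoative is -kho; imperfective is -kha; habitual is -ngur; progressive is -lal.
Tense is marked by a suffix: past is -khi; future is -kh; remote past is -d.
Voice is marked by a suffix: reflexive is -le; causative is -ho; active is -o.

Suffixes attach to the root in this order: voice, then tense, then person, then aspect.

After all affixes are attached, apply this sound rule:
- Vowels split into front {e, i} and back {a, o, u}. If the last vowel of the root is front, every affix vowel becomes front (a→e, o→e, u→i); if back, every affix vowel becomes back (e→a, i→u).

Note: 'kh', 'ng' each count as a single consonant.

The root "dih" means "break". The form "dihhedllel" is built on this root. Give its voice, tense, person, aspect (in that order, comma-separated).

Segment: dih-ho-d-l-lal.
voice: -ho → causative.
tense: -d → remote past.
person: -l → 3rd person.
aspect: -lal → progressive.

causative, remote past, 3rd person, progressive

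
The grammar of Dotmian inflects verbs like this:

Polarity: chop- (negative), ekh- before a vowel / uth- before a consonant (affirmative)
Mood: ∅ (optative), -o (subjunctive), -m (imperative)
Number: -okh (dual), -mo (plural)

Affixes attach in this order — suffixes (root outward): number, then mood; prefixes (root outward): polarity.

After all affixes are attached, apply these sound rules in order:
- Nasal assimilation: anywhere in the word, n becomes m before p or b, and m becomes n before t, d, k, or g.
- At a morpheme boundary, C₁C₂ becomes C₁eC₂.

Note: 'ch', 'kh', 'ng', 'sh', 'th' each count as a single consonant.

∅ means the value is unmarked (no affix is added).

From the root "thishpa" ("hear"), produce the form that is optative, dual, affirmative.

Attach number dual -okh → thishpaokh.
Attach polarity affirmative uth- (before consonant 'th') → uththishpaokh.
mood = optative: zero marking, form stays uththishpaokh.
Nasal assimilation: no change.
Apply epenthesis: uththishpaokh → uthethishpaokh.

uthethishpaokh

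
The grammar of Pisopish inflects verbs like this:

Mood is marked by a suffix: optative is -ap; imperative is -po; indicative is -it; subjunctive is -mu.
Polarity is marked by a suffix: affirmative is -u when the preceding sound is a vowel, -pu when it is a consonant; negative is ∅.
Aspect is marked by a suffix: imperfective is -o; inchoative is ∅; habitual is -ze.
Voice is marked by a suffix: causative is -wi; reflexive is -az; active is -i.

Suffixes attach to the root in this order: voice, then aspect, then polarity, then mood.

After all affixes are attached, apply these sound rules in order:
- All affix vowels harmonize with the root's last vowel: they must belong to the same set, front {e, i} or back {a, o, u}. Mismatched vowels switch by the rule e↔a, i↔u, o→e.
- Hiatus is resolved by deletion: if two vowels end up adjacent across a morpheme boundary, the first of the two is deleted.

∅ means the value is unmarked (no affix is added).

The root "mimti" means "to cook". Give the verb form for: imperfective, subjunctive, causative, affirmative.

Attach voice causative -wi → mimtiwi.
Attach aspect imperfective -o → mimtiwio.
Attach polarity affirmative -u (after vowel 'o') → mimtiwiou.
Attach mood subjunctive -mu → mimtiwioumu.
Apply vowel harmony: mimtiwioumu → mimtiwieimi.
Apply vowel deletion: mimtiwieimi → mimtiwimi.

mimtiwimi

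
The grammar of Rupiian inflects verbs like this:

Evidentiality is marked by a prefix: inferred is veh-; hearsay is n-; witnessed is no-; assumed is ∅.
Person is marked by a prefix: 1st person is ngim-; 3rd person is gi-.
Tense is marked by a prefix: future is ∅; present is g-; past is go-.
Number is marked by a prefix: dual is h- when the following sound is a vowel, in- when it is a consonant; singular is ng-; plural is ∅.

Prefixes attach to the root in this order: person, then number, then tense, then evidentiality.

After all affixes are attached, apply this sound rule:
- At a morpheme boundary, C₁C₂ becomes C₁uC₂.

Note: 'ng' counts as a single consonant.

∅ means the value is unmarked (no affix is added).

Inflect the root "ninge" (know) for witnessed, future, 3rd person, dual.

Attach person 3rd person gi- → gininge.
Attach number dual in- (before consonant 'g') → ingininge.
tense = future: zero marking, form stays ingininge.
Attach evidentiality witnessed no- → noingininge.
Apply epenthesis: noingininge → noinugininge.

noinugininge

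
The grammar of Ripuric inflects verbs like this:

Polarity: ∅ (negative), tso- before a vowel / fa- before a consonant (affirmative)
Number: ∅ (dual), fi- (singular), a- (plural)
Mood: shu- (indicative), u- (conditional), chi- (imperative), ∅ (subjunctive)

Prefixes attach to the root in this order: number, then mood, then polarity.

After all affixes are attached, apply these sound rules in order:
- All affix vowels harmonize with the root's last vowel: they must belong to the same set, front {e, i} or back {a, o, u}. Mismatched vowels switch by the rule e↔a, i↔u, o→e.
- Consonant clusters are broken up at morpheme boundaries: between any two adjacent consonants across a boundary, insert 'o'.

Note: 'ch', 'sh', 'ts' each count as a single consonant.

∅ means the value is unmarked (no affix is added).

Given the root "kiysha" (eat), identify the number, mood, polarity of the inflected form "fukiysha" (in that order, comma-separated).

Segment: fi-kiysha.
number: fi- → singular.
mood: ∅ → subjunctive.
polarity: ∅ → negative.

singular, subjunctive, negative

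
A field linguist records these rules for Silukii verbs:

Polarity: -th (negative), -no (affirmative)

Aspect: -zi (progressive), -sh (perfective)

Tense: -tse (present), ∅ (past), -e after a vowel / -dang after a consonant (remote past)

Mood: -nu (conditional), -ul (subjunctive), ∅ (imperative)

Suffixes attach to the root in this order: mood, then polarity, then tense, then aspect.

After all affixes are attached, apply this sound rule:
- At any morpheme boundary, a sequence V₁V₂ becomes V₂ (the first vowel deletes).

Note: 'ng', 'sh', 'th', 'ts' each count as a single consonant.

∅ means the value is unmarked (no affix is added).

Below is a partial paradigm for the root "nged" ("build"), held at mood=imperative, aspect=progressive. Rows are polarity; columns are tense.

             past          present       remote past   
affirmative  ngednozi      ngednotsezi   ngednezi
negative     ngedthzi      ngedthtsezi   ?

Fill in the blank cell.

mood = imperative: zero marking, form stays nged.
Attach polarity negative -th → ngedth.
Attach tense remote past -dang (after consonant 'th') → ngedthdang.
Attach aspect progressive -zi → ngedthdangzi.
Vowel deletion: no change.

ngedthdangzi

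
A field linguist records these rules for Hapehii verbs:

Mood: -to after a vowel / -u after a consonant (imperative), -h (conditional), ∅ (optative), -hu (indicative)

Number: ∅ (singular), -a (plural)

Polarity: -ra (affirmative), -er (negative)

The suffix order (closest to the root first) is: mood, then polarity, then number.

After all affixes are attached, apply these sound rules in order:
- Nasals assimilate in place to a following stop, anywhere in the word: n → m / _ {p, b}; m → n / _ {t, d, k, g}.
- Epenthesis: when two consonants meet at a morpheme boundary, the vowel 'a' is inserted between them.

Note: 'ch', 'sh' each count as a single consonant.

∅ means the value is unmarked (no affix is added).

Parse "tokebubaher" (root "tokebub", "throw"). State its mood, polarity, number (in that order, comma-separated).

conditional, negative, singular

Segment: tokebub-h-er.
mood: -h → conditional.
polarity: -er → negative.
number: ∅ → singular.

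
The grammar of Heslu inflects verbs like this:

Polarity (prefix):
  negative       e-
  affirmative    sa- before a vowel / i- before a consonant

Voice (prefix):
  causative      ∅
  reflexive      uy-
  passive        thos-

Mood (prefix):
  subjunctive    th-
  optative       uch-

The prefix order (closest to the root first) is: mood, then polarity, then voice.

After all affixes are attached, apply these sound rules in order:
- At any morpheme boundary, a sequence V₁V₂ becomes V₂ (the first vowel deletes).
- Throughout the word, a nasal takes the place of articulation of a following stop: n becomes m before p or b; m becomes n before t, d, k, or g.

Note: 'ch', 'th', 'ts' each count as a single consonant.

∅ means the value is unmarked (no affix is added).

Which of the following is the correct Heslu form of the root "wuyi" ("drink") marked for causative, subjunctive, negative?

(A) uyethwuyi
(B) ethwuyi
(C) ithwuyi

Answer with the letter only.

B

Attach mood subjunctive th- → thwuyi.
Attach polarity negative e- → ethwuyi.
voice = causative: zero marking, form stays ethwuyi.
Vowel deletion: no change.
Nasal assimilation: no change.
So the correct form is ethwuyi, option (B).
(C) ithwuyi is wrong: it uses affirmative instead of negative for polarity.
(A) uyethwuyi is wrong: it uses reflexive instead of causative for voice.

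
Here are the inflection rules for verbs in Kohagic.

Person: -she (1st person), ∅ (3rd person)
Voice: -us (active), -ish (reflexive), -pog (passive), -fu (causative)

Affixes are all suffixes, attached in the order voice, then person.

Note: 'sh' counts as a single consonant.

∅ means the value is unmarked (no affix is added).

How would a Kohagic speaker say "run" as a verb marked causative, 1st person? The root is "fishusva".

fishusvafushe

Attach voice causative -fu → fishusvafu.
Attach person 1st person -she → fishusvafushe.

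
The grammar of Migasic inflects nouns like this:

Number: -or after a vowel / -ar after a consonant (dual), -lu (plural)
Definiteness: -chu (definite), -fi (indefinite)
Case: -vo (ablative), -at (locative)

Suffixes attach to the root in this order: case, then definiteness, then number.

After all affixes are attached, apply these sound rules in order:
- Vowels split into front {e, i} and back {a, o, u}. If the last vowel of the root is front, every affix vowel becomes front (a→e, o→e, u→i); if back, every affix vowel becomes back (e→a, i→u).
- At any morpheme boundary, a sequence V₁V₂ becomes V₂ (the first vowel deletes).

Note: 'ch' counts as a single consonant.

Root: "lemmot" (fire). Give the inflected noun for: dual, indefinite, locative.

lemmotatfor

Attach case locative -at → lemmotat.
Attach definiteness indefinite -fi → lemmotatfi.
Attach number dual -or (after vowel 'i') → lemmotatfior.
Apply vowel harmony: lemmotatfior → lemmotatfuor.
Apply vowel deletion: lemmotatfuor → lemmotatfor.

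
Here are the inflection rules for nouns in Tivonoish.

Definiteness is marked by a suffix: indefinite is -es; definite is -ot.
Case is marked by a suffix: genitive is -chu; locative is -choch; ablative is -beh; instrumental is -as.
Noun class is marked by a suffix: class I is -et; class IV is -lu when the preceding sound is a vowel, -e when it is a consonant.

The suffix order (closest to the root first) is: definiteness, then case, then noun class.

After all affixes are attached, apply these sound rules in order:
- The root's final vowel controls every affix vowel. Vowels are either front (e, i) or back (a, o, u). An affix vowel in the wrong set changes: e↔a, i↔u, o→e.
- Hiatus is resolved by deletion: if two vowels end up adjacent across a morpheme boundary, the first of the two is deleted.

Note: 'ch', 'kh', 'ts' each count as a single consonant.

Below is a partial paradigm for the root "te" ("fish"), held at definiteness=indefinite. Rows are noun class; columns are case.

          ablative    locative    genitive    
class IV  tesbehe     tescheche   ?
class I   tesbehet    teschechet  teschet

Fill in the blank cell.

teschili

Attach definiteness indefinite -es → tees.
Attach case genitive -chu → teeschu.
Attach noun class class IV -lu (after vowel 'u') → teeschulu.
Apply vowel harmony: teeschulu → teeschili.
Apply vowel deletion: teeschili → teschili.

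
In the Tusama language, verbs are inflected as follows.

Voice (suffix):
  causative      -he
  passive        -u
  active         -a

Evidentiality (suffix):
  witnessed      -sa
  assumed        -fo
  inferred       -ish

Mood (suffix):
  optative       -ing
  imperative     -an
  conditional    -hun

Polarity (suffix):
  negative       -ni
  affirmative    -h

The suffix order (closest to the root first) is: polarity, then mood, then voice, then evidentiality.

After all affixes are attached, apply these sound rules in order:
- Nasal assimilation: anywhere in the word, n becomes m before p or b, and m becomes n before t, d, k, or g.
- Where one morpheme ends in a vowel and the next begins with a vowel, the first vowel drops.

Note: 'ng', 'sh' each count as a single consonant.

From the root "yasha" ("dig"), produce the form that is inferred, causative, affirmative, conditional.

Attach polarity affirmative -h → yashah.
Attach mood conditional -hun → yashahhun.
Attach voice causative -he → yashahhunhe.
Attach evidentiality inferred -ish → yashahhunheish.
Nasal assimilation: no change.
Apply vowel deletion: yashahhunheish → yashahhunhish.

yashahhunhish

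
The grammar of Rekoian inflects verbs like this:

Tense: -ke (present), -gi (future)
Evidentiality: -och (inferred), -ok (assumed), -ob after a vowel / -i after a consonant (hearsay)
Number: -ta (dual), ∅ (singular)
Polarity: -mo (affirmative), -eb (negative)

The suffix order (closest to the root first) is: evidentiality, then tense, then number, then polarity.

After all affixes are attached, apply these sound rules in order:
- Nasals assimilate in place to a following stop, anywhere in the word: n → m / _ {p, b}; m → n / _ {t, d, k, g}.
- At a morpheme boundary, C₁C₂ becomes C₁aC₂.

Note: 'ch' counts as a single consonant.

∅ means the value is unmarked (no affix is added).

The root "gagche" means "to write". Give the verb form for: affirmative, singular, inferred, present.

gagcheochakemo

Attach evidentiality inferred -och → gagcheoch.
Attach tense present -ke → gagcheochke.
number = singular: zero marking, form stays gagcheochke.
Attach polarity affirmative -mo → gagcheochkemo.
Nasal assimilation: no change.
Apply epenthesis: gagcheochkemo → gagcheochakemo.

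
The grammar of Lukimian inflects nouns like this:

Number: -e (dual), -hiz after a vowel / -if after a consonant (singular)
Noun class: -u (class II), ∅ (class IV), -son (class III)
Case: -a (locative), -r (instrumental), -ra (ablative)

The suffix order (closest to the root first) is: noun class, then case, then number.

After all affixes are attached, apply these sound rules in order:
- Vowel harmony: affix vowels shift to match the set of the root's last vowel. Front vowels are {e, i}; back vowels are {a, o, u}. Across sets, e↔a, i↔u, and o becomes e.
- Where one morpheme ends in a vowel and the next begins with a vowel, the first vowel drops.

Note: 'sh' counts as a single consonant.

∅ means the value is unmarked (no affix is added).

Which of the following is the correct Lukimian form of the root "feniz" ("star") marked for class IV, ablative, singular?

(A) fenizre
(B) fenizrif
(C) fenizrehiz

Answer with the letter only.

noun class = class IV: zero marking, form stays feniz.
Attach case ablative -ra → fenizra.
Attach number singular -hiz (after vowel 'a') → fenizrahiz.
Apply vowel harmony: fenizrahiz → fenizrehiz.
Vowel deletion: no change.
So the correct form is fenizrehiz, option (C).
(A) fenizre is wrong: it uses dual instead of singular for number.
(B) fenizrif is wrong: it uses instrumental instead of ablative for case.

C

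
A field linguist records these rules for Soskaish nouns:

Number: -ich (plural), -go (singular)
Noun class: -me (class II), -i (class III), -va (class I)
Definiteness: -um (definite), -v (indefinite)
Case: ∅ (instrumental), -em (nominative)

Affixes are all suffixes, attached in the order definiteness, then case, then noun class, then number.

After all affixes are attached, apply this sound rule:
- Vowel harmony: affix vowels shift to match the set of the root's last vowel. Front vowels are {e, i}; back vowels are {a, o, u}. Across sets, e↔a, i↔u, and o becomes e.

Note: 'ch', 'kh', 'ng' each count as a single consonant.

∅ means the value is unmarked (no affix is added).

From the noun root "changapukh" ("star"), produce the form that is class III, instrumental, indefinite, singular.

changapukhvugo

Attach definiteness indefinite -v → changapukhv.
case = instrumental: zero marking, form stays changapukhv.
Attach noun class class III -i → changapukhvi.
Attach number singular -go → changapukhvigo.
Apply vowel harmony: changapukhvigo → changapukhvugo.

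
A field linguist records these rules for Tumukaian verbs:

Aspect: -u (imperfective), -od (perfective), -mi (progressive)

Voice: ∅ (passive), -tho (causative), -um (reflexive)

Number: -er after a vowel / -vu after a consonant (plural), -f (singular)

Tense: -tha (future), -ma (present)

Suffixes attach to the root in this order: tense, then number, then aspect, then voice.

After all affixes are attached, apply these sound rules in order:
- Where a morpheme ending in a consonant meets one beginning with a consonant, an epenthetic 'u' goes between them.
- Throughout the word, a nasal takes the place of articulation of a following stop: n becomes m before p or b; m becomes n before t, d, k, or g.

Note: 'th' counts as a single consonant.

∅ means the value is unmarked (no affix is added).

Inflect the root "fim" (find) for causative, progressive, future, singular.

Attach tense future -tha → fimtha.
Attach number singular -f → fimthaf.
Attach aspect progressive -mi → fimthafmi.
Attach voice causative -tho → fimthafmitho.
Apply epenthesis: fimthafmitho → fimuthafumitho.
Nasal assimilation: no change.

fimuthafumitho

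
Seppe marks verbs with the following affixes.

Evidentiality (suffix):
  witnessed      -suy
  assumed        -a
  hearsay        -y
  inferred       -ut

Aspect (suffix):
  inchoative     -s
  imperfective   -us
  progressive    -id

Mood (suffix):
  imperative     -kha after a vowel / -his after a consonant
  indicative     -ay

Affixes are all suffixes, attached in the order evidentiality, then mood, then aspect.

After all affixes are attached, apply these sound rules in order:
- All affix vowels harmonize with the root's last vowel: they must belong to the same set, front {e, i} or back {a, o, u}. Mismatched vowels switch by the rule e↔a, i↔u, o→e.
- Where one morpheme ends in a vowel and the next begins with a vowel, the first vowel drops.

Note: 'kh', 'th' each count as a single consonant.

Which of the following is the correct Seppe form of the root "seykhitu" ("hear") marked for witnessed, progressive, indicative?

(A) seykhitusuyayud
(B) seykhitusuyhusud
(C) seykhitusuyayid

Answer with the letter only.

Attach evidentiality witnessed -suy → seykhitusuy.
Attach mood indicative -ay → seykhitusuyay.
Attach aspect progressive -id → seykhitusuyayid.
Apply vowel harmony: seykhitusuyayid → seykhitusuyayud.
Vowel deletion: no change.
So the correct form is seykhitusuyayud, option (A).
(B) seykhitusuyhusud is wrong: it uses imperative instead of indicative for mood.
(C) seykhitusuyayid is wrong: it fails to apply the sound rule(s).

A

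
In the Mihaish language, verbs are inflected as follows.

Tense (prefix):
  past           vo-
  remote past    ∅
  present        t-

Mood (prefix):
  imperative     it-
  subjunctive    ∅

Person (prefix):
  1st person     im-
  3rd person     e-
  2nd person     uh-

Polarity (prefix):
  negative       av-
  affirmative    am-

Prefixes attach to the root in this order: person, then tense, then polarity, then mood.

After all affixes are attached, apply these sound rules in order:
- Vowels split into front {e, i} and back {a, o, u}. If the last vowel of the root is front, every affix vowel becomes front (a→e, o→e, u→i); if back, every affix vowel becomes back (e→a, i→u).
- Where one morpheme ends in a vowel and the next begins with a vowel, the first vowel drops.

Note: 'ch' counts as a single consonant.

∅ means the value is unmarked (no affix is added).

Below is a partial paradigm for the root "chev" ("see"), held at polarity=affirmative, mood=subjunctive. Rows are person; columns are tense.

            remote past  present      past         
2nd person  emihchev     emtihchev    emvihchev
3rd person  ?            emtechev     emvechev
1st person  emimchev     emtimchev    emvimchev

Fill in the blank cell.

Attach person 3rd person e- → echev.
tense = remote past: zero marking, form stays echev.
Attach polarity affirmative am- → amechev.
mood = subjunctive: zero marking, form stays amechev.
Apply vowel harmony: amechev → emechev.
Vowel deletion: no change.

emechev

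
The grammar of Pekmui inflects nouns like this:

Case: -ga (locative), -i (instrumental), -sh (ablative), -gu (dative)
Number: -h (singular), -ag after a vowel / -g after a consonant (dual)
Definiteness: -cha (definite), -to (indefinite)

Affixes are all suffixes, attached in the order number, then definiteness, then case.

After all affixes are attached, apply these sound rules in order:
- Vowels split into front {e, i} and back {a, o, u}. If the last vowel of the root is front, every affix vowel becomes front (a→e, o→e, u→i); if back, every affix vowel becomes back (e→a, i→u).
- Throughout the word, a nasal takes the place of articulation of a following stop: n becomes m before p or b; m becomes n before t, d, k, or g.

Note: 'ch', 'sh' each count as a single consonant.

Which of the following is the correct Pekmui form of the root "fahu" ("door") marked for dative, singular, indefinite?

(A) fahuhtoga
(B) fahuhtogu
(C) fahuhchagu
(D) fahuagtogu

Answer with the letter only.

Attach number singular -h → fahuh.
Attach definiteness indefinite -to → fahuhto.
Attach case dative -gu → fahuhtogu.
Vowel harmony: no change.
Nasal assimilation: no change.
So the correct form is fahuhtogu, option (B).
(C) fahuhchagu is wrong: it uses definite instead of indefinite for definiteness.
(A) fahuhtoga is wrong: it uses locative instead of dative for case.
(D) fahuagtogu is wrong: it uses dual instead of singular for number.

B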